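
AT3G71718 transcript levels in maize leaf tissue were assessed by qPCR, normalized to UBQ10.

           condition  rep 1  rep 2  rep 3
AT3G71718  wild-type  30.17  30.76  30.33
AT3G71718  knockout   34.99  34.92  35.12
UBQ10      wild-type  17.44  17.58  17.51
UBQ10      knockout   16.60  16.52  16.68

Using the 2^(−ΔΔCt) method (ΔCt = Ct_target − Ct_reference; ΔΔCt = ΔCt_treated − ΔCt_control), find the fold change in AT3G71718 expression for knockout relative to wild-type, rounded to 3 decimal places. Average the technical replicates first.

Mean Ct: AT3G71718 wild-type 30.420; AT3G71718 knockout 35.010; UBQ10 wild-type 17.510; UBQ10 knockout 16.600
ΔCt(wild-type) = 30.420 − 17.510 = 12.910
ΔCt(knockout) = 35.010 − 16.600 = 18.410
ΔΔCt = 18.410 − 12.910 = 5.500
Fold change = 2^(−5.500) = 0.0221

0.022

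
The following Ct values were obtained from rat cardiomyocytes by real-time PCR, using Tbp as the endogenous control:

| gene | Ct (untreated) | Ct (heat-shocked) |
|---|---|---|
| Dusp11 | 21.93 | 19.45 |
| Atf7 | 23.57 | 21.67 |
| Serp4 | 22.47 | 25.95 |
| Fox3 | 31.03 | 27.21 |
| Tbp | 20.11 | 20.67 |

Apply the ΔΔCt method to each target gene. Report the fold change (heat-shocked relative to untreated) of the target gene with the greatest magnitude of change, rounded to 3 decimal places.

20.821

Dusp11: ΔΔCt = (19.45−20.67) − (21.93−20.11) = -1.22 − 1.82 = -3.04; fold change = 2^3.04 = 8.225
Atf7: ΔΔCt = (21.67−20.67) − (23.57−20.11) = 1.00 − 3.46 = -2.46; fold change = 2^2.46 = 5.502
Serp4: ΔΔCt = (25.95−20.67) − (22.47−20.11) = 5.28 − 2.36 = 2.92; fold change = 2^-2.92 = 0.132
Fox3: ΔΔCt = (27.21−20.67) − (31.03−20.11) = 6.54 − 10.92 = -4.38; fold change = 2^4.38 = 20.821
Fox3 has the largest |ΔΔCt| = 4.38.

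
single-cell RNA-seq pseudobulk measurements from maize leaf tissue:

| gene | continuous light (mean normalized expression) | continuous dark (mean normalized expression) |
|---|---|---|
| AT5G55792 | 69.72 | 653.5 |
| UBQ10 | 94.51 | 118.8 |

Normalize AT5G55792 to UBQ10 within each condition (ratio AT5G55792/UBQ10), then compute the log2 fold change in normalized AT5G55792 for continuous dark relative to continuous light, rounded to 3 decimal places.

AT5G55792/UBQ10 (continuous light) = 69.72 / 94.51 = 0.7377
AT5G55792/UBQ10 (continuous dark) = 653.5 / 118.8 = 5.5008
Fold change = 5.5008 / 0.7377 = 7.4567
log2(7.4567) = 2.8985

2.899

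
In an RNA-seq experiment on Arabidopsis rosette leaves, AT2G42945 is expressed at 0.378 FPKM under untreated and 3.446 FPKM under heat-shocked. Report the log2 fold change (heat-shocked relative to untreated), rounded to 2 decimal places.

3.19

Fold change = 3.446 / 0.378 = 9.1164
log2(9.1164) = 3.188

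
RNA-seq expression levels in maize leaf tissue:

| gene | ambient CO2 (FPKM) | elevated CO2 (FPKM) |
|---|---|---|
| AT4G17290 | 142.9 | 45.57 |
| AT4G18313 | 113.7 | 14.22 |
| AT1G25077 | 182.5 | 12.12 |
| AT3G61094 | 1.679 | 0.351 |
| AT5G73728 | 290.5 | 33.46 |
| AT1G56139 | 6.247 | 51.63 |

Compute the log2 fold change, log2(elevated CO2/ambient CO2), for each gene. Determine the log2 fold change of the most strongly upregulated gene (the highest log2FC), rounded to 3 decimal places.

log2(45.57/142.9) = -1.649  (AT4G17290)
log2(14.22/113.7) = -2.999  (AT4G18313)
log2(12.12/182.5) = -3.912  (AT1G25077)
log2(0.351/1.679) = -2.258  (AT3G61094)
log2(33.46/290.5) = -3.118  (AT5G73728)
log2(51.63/6.247) = 3.047  (AT1G56139)
AT1G56139 is most strongly upregulated.

3.047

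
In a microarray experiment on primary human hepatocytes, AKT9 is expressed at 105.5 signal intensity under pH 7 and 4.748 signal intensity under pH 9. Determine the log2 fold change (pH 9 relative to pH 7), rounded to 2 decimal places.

Fold change = 4.748 / 105.5 = 0.0450
log2(0.0450) = -4.474

-4.47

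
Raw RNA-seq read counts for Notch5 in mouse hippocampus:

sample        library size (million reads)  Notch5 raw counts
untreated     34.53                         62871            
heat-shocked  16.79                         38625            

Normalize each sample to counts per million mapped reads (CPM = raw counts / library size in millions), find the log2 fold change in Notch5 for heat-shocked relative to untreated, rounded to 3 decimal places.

CPM(untreated) = 62871 / 34.53 = 1820.7646
CPM(heat-shocked) = 38625 / 16.79 = 2300.4765
Fold change = 2300.4765 / 1820.7646 = 1.26347
log2(1.26347) = 0.3374

0.337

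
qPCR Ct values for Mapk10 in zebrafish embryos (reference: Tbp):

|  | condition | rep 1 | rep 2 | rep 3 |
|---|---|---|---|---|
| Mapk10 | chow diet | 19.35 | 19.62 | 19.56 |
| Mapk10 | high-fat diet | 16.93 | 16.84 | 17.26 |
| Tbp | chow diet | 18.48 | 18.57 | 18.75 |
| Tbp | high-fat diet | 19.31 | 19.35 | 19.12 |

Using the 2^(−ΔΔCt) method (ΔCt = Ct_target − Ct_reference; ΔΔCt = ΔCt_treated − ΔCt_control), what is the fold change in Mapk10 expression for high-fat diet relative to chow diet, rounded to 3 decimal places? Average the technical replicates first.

8.938

Mean Ct: Mapk10 chow diet 19.510; Mapk10 high-fat diet 17.010; Tbp chow diet 18.600; Tbp high-fat diet 19.260
ΔCt(chow diet) = 19.510 − 18.600 = 0.910
ΔCt(high-fat diet) = 17.010 − 19.260 = -2.250
ΔΔCt = -2.250 − 0.910 = -3.160
Fold change = 2^(−(-3.160)) = 2^3.160 = 8.9383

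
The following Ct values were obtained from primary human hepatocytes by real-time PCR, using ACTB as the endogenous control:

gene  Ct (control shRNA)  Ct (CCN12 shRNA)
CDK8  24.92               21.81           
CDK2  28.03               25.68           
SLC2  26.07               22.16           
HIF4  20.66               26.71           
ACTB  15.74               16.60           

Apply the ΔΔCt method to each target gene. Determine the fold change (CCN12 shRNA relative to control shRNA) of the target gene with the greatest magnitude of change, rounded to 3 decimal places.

0.027

CDK8: ΔΔCt = (21.81−16.60) − (24.92−15.74) = 5.21 − 9.18 = -3.97; fold change = 2^3.97 = 15.671
CDK2: ΔΔCt = (25.68−16.60) − (28.03−15.74) = 9.08 − 12.29 = -3.21; fold change = 2^3.21 = 9.254
SLC2: ΔΔCt = (22.16−16.60) − (26.07−15.74) = 5.56 − 10.33 = -4.77; fold change = 2^4.77 = 27.284
HIF4: ΔΔCt = (26.71−16.60) − (20.66−15.74) = 10.11 − 4.92 = 5.19; fold change = 2^-5.19 = 0.027
HIF4 has the largest |ΔΔCt| = 5.19.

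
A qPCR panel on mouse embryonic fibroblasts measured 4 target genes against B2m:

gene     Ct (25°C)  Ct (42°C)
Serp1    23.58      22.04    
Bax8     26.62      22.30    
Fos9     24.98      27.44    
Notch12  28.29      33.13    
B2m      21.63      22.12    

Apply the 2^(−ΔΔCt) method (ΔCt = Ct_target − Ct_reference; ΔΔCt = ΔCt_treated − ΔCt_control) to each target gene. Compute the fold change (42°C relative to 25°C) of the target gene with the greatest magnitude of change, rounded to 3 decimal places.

Serp1: ΔΔCt = (22.04−22.12) − (23.58−21.63) = -0.08 − 1.95 = -2.03; fold change = 2^2.03 = 4.084
Bax8: ΔΔCt = (22.30−22.12) − (26.62−21.63) = 0.18 − 4.99 = -4.81; fold change = 2^4.81 = 28.051
Fos9: ΔΔCt = (27.44−22.12) − (24.98−21.63) = 5.32 − 3.35 = 1.97; fold change = 2^-1.97 = 0.255
Notch12: ΔΔCt = (33.13−22.12) − (28.29−21.63) = 11.01 − 6.66 = 4.35; fold change = 2^-4.35 = 0.049
Bax8 has the largest |ΔΔCt| = 4.81.

28.051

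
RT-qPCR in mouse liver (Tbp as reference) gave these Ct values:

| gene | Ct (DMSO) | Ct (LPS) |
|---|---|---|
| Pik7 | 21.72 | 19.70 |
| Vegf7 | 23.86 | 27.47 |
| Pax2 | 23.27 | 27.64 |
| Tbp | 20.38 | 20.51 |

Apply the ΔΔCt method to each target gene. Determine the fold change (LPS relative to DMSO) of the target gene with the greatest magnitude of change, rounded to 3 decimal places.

0.053

Pik7: ΔΔCt = (19.70−20.51) − (21.72−20.38) = -0.81 − 1.34 = -2.15; fold change = 2^2.15 = 4.438
Vegf7: ΔΔCt = (27.47−20.51) − (23.86−20.38) = 6.96 − 3.48 = 3.48; fold change = 2^-3.48 = 0.090
Pax2: ΔΔCt = (27.64−20.51) − (23.27−20.38) = 7.13 − 2.89 = 4.24; fold change = 2^-4.24 = 0.053
Pax2 has the largest |ΔΔCt| = 4.24.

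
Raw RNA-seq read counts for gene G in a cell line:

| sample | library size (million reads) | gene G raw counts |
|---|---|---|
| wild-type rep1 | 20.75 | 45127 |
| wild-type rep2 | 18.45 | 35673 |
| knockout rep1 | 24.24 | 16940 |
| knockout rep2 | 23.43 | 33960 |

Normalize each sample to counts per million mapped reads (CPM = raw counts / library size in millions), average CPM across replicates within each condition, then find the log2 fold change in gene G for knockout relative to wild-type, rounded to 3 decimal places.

-0.935

CPM(wild-type rep1) = 45127 / 20.75 = 2174.7952
CPM(wild-type rep2) = 35673 / 18.45 = 1933.4959
CPM(knockout rep1) = 16940 / 24.24 = 698.8449
CPM(knockout rep2) = 33960 / 23.43 = 1449.4238
mean CPM(wild-type) = 2054.1456; mean CPM(knockout) = 1074.1344
Fold change = 1074.1344 / 2054.1456 = 0.52291
log2(0.52291) = -0.9354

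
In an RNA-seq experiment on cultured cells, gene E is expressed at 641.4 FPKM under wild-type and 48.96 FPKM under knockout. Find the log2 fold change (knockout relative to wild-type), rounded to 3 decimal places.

-3.712

Fold change = 48.96 / 641.4 = 0.0763
log2(0.0763) = -3.7115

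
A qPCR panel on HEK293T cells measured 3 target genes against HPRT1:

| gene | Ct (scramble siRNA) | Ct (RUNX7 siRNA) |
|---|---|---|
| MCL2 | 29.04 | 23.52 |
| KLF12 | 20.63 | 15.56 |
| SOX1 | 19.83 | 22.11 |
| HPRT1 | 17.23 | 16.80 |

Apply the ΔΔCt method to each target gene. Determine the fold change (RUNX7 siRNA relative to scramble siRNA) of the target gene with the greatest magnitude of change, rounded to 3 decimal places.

34.060

MCL2: ΔΔCt = (23.52−16.80) − (29.04−17.23) = 6.72 − 11.81 = -5.09; fold change = 2^5.09 = 34.060
KLF12: ΔΔCt = (15.56−16.80) − (20.63−17.23) = -1.24 − 3.40 = -4.64; fold change = 2^4.64 = 24.933
SOX1: ΔΔCt = (22.11−16.80) − (19.83−17.23) = 5.31 − 2.60 = 2.71; fold change = 2^-2.71 = 0.153
MCL2 has the largest |ΔΔCt| = 5.09.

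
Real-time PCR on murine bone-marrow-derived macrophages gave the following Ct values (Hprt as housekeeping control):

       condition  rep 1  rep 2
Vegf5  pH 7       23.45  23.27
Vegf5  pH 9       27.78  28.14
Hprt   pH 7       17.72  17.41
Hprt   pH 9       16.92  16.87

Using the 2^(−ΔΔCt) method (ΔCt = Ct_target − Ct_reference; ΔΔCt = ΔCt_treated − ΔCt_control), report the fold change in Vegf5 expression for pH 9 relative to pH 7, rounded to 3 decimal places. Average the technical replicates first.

0.026

Mean Ct: Vegf5 pH 7 23.360; Vegf5 pH 9 27.960; Hprt pH 7 17.565; Hprt pH 9 16.895
ΔCt(pH 7) = 23.360 − 17.565 = 5.795
ΔCt(pH 9) = 27.960 − 16.895 = 11.065
ΔΔCt = 11.065 − 5.795 = 5.270
Fold change = 2^(−5.270) = 0.0259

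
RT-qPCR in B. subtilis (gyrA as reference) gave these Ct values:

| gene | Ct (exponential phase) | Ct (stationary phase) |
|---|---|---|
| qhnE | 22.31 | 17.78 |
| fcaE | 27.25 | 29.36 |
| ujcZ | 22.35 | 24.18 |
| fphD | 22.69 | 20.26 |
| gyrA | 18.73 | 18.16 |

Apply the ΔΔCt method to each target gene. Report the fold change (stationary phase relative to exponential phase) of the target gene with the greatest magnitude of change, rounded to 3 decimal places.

15.562

qhnE: ΔΔCt = (17.78−18.16) − (22.31−18.73) = -0.38 − 3.58 = -3.96; fold change = 2^3.96 = 15.562
fcaE: ΔΔCt = (29.36−18.16) − (27.25−18.73) = 11.20 − 8.52 = 2.68; fold change = 2^-2.68 = 0.156
ujcZ: ΔΔCt = (24.18−18.16) − (22.35−18.73) = 6.02 − 3.62 = 2.40; fold change = 2^-2.40 = 0.189
fphD: ΔΔCt = (20.26−18.16) − (22.69−18.73) = 2.10 − 3.96 = -1.86; fold change = 2^1.86 = 3.630
qhnE has the largest |ΔΔCt| = 3.96.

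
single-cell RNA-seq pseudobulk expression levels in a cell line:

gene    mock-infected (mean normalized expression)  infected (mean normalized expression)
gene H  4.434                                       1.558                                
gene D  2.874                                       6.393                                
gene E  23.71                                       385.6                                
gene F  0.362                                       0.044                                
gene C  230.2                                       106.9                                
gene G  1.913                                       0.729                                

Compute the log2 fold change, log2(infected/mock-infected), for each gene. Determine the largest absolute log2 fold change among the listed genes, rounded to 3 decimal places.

log2(1.558/4.434) = -1.509  (gene H)
log2(6.393/2.874) = 1.153  (gene D)
log2(385.6/23.71) = 4.024  (gene E)
log2(0.044/0.362) = -3.040  (gene F)
log2(106.9/230.2) = -1.107  (gene C)
log2(0.729/1.913) = -1.392  (gene G)
The largest magnitude belongs to gene E.

4.024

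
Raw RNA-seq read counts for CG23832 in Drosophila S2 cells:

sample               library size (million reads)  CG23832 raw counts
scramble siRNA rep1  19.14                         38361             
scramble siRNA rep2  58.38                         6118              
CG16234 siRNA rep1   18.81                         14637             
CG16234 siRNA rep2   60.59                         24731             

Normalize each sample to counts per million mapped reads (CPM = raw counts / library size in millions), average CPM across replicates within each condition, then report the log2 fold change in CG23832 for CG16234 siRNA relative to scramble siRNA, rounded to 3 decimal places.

-0.830

CPM(scramble siRNA rep1) = 38361 / 19.14 = 2004.2320
CPM(scramble siRNA rep2) = 6118 / 58.38 = 104.7962
CPM(CG16234 siRNA rep1) = 14637 / 18.81 = 778.1499
CPM(CG16234 siRNA rep2) = 24731 / 60.59 = 408.1697
mean CPM(scramble siRNA) = 1054.5141; mean CPM(CG16234 siRNA) = 593.1598
Fold change = 593.1598 / 1054.5141 = 0.56250
log2(0.56250) = -0.8301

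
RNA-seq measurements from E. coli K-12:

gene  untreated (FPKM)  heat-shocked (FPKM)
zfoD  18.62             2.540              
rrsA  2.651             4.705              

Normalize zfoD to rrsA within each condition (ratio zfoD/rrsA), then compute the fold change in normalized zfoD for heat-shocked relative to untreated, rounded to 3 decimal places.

zfoD/rrsA (untreated) = 18.62 / 2.651 = 7.0238
zfoD/rrsA (heat-shocked) = 2.540 / 4.705 = 0.53985
Fold change = 0.53985 / 7.0238 = 0.0769

0.077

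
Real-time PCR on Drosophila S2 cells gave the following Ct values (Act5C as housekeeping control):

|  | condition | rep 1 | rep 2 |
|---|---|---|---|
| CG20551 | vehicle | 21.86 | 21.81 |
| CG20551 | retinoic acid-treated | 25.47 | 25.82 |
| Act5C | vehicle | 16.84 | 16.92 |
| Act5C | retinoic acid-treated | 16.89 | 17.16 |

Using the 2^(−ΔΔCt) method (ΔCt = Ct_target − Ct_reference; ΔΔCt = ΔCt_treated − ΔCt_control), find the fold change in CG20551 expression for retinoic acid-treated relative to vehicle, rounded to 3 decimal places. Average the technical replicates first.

0.079

Mean Ct: CG20551 vehicle 21.835; CG20551 retinoic acid-treated 25.645; Act5C vehicle 16.880; Act5C retinoic acid-treated 17.025
ΔCt(vehicle) = 21.835 − 16.880 = 4.955
ΔCt(retinoic acid-treated) = 25.645 − 17.025 = 8.620
ΔΔCt = 8.620 − 4.955 = 3.665
Fold change = 2^(−3.665) = 0.0788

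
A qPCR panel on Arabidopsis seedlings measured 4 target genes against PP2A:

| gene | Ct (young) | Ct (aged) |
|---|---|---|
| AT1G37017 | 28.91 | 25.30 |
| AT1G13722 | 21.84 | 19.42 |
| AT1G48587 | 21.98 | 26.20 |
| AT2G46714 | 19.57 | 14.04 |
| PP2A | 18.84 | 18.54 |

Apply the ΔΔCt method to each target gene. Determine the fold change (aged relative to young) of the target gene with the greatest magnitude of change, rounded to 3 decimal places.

AT1G37017: ΔΔCt = (25.30−18.54) − (28.91−18.84) = 6.76 − 10.07 = -3.31; fold change = 2^3.31 = 9.918
AT1G13722: ΔΔCt = (19.42−18.54) − (21.84−18.84) = 0.88 − 3.00 = -2.12; fold change = 2^2.12 = 4.347
AT1G48587: ΔΔCt = (26.20−18.54) − (21.98−18.84) = 7.66 − 3.14 = 4.52; fold change = 2^-4.52 = 0.044
AT2G46714: ΔΔCt = (14.04−18.54) − (19.57−18.84) = -4.50 − 0.73 = -5.23; fold change = 2^5.23 = 37.531
AT2G46714 has the largest |ΔΔCt| = 5.23.

37.531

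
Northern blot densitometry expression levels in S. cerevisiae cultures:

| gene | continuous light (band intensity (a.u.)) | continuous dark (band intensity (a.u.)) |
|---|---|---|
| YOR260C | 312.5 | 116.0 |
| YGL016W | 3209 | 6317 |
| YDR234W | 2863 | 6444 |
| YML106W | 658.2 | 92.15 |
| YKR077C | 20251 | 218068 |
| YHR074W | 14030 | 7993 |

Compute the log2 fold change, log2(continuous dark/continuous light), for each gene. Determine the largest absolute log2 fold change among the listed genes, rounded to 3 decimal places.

log2(116.0/312.5) = -1.430  (YOR260C)
log2(6317/3209) = 0.977  (YGL016W)
log2(6444/2863) = 1.170  (YDR234W)
log2(92.15/658.2) = -2.836  (YML106W)
log2(218068/20251) = 3.429  (YKR077C)
log2(7993/14030) = -0.812  (YHR074W)
The largest magnitude belongs to YKR077C.

3.429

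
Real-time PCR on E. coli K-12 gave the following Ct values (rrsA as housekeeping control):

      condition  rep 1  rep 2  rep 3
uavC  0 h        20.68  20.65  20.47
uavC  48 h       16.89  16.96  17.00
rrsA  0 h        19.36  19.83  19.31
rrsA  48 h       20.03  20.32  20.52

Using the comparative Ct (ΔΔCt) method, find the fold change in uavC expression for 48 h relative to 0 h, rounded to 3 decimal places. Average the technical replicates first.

Mean Ct: uavC 0 h 20.600; uavC 48 h 16.950; rrsA 0 h 19.500; rrsA 48 h 20.290
ΔCt(0 h) = 20.600 − 19.500 = 1.100
ΔCt(48 h) = 16.950 − 20.290 = -3.340
ΔΔCt = -3.340 − 1.100 = -4.440
Fold change = 2^(−(-4.440)) = 2^4.440 = 21.7057

21.706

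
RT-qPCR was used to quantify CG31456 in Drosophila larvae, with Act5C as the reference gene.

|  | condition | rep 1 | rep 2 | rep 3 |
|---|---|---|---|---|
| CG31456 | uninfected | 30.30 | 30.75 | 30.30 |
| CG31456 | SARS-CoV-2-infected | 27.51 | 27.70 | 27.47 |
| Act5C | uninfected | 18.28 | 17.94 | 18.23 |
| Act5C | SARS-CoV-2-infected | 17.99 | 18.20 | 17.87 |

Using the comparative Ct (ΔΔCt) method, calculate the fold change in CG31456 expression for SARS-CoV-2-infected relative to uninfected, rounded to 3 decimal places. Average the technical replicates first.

6.774

Mean Ct: CG31456 uninfected 30.450; CG31456 SARS-CoV-2-infected 27.560; Act5C uninfected 18.150; Act5C SARS-CoV-2-infected 18.020
ΔCt(uninfected) = 30.450 − 18.150 = 12.300
ΔCt(SARS-CoV-2-infected) = 27.560 − 18.020 = 9.540
ΔΔCt = 9.540 − 12.300 = -2.760
Fold change = 2^(−(-2.760)) = 2^2.760 = 6.7740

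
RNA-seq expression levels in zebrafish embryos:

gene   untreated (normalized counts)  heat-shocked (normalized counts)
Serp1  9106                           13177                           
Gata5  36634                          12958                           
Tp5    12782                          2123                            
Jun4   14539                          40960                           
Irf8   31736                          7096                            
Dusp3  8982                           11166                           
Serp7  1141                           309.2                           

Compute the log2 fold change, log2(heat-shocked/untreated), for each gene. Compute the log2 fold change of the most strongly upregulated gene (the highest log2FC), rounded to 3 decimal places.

log2(13177/9106) = 0.533  (Serp1)
log2(12958/36634) = -1.499  (Gata5)
log2(2123/12782) = -2.590  (Tp5)
log2(40960/14539) = 1.494  (Jun4)
log2(7096/31736) = -2.161  (Irf8)
log2(11166/8982) = 0.314  (Dusp3)
log2(309.2/1141) = -1.884  (Serp7)
Jun4 is most strongly upregulated.

1.494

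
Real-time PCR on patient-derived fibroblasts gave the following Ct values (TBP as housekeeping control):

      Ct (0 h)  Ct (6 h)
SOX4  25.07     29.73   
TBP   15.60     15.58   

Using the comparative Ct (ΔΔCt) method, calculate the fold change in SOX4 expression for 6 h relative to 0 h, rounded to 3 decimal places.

0.039

ΔCt(0 h) = 25.070 − 15.600 = 9.470
ΔCt(6 h) = 29.730 − 15.580 = 14.150
ΔΔCt = 14.150 − 9.470 = 4.680
Fold change = 2^(−4.680) = 0.0390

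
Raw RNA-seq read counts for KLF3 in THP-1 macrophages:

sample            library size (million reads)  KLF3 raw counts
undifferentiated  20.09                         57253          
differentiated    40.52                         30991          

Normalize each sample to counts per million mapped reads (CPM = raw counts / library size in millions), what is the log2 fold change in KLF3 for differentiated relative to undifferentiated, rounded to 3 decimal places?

-1.898

CPM(undifferentiated) = 57253 / 20.09 = 2849.8258
CPM(differentiated) = 30991 / 40.52 = 764.8322
Fold change = 764.8322 / 2849.8258 = 0.26838
log2(0.26838) = -1.8977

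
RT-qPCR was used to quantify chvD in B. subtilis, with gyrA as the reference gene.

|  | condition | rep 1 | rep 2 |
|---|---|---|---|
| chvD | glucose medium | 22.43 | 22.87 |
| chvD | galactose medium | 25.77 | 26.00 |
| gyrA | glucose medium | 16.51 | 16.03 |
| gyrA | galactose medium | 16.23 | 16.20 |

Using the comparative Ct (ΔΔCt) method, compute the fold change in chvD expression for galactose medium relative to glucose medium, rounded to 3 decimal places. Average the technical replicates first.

0.102

Mean Ct: chvD glucose medium 22.650; chvD galactose medium 25.885; gyrA glucose medium 16.270; gyrA galactose medium 16.215
ΔCt(glucose medium) = 22.650 − 16.270 = 6.380
ΔCt(galactose medium) = 25.885 − 16.215 = 9.670
ΔΔCt = 9.670 − 6.380 = 3.290
Fold change = 2^(−3.290) = 0.1022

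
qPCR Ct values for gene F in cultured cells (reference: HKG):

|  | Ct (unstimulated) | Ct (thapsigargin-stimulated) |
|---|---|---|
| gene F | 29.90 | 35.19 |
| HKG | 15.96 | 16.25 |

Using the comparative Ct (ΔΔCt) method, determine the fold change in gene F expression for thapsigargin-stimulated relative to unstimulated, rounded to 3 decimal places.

0.031

ΔCt(unstimulated) = 29.900 − 15.960 = 13.940
ΔCt(thapsigargin-stimulated) = 35.190 − 16.250 = 18.940
ΔΔCt = 18.940 − 13.940 = 5.000
Fold change = 2^(−5.000) = 0.0312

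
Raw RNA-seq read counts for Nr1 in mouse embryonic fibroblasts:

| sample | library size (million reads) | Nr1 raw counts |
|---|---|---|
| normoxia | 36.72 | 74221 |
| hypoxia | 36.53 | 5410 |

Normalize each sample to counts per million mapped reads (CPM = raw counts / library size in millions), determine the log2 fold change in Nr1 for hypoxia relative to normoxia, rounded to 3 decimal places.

-3.771

CPM(normoxia) = 74221 / 36.72 = 2021.2691
CPM(hypoxia) = 5410 / 36.53 = 148.0975
Fold change = 148.0975 / 2021.2691 = 0.07327
log2(0.07327) = -3.7706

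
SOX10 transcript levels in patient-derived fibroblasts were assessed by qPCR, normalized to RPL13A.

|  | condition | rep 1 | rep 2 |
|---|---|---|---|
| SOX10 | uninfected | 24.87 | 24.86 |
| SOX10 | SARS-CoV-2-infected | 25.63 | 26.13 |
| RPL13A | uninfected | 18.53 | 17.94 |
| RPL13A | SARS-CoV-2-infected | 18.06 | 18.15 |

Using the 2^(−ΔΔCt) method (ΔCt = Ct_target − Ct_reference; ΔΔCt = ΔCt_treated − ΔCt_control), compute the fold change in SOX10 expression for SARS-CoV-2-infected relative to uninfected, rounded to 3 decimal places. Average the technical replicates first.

0.452

Mean Ct: SOX10 uninfected 24.865; SOX10 SARS-CoV-2-infected 25.880; RPL13A uninfected 18.235; RPL13A SARS-CoV-2-infected 18.105
ΔCt(uninfected) = 24.865 − 18.235 = 6.630
ΔCt(SARS-CoV-2-infected) = 25.880 − 18.105 = 7.775
ΔΔCt = 7.775 − 6.630 = 1.145
Fold change = 2^(−1.145) = 0.4522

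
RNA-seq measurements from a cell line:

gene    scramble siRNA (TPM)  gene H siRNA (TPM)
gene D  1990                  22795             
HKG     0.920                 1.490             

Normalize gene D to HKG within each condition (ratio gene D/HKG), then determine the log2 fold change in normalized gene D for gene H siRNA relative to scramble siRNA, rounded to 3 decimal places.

2.822

gene D/HKG (scramble siRNA) = 1990 / 0.920 = 2163
gene D/HKG (gene H siRNA) = 22795 / 1.490 = 15299
Fold change = 15299 / 2163 = 7.0727
log2(7.0727) = 2.8223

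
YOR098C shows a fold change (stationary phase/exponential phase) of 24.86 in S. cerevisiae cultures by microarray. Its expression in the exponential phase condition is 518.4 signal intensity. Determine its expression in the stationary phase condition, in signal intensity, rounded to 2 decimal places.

12887.42

stationary phase expression = 518.4 × 24.86 = 12887.42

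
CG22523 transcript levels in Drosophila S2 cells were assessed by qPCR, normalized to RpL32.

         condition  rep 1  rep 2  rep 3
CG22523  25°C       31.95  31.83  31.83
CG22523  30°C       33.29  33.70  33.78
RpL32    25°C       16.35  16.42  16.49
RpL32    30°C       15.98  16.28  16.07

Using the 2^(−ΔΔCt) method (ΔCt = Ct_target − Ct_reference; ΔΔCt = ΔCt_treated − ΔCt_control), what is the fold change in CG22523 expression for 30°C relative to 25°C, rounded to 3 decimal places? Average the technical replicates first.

0.245

Mean Ct: CG22523 25°C 31.870; CG22523 30°C 33.590; RpL32 25°C 16.420; RpL32 30°C 16.110
ΔCt(25°C) = 31.870 − 16.420 = 15.450
ΔCt(30°C) = 33.590 − 16.110 = 17.480
ΔΔCt = 17.480 − 15.450 = 2.030
Fold change = 2^(−2.030) = 0.2449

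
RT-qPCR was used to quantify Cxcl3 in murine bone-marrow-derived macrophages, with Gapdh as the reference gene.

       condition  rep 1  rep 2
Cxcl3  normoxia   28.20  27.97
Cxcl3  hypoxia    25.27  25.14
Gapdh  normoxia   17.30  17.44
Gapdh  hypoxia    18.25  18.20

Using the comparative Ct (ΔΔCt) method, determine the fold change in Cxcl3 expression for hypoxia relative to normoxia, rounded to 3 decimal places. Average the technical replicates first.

13.315

Mean Ct: Cxcl3 normoxia 28.085; Cxcl3 hypoxia 25.205; Gapdh normoxia 17.370; Gapdh hypoxia 18.225
ΔCt(normoxia) = 28.085 − 17.370 = 10.715
ΔCt(hypoxia) = 25.205 − 18.225 = 6.980
ΔΔCt = 6.980 − 10.715 = -3.735
Fold change = 2^(−(-3.735)) = 2^3.735 = 13.3152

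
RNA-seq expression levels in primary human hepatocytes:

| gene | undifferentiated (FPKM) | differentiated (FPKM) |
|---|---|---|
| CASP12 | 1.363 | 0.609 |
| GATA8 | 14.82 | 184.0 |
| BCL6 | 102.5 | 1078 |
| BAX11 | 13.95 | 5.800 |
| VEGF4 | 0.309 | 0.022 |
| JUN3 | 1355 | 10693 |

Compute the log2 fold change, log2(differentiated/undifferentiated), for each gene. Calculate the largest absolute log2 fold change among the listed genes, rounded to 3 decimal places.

log2(0.609/1.363) = -1.162  (CASP12)
log2(184.0/14.82) = 3.634  (GATA8)
log2(1078/102.5) = 3.395  (BCL6)
log2(5.800/13.95) = -1.266  (BAX11)
log2(0.022/0.309) = -3.812  (VEGF4)
log2(10693/1355) = 2.980  (JUN3)
The largest magnitude belongs to VEGF4.

3.812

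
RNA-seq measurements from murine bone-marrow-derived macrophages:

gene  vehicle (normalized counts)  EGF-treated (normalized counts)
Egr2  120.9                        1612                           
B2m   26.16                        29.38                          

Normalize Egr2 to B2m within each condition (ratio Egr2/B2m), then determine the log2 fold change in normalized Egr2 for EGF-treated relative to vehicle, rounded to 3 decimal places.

3.569

Egr2/B2m (vehicle) = 120.9 / 26.16 = 4.6216
Egr2/B2m (EGF-treated) = 1612 / 29.38 = 54.867
Fold change = 54.867 / 4.6216 = 11.8720
log2(11.8720) = 3.5695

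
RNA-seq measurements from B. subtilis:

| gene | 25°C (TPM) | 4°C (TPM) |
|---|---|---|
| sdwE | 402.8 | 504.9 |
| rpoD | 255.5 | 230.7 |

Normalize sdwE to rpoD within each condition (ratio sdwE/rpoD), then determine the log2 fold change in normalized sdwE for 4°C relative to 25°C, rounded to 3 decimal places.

sdwE/rpoD (25°C) = 402.8 / 255.5 = 1.5765
sdwE/rpoD (4°C) = 504.9 / 230.7 = 2.1886
Fold change = 2.1886 / 1.5765 = 1.3882
log2(1.3882) = 0.4732

0.473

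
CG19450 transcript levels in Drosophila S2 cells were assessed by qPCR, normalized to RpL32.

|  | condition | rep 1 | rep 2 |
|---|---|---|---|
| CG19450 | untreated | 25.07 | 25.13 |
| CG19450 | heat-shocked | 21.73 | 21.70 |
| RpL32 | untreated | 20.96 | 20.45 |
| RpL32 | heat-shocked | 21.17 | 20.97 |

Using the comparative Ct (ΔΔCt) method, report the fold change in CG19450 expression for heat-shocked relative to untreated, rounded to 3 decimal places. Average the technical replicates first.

13.454

Mean Ct: CG19450 untreated 25.100; CG19450 heat-shocked 21.715; RpL32 untreated 20.705; RpL32 heat-shocked 21.070
ΔCt(untreated) = 25.100 − 20.705 = 4.395
ΔCt(heat-shocked) = 21.715 − 21.070 = 0.645
ΔΔCt = 0.645 − 4.395 = -3.750
Fold change = 2^(−(-3.750)) = 2^3.750 = 13.4543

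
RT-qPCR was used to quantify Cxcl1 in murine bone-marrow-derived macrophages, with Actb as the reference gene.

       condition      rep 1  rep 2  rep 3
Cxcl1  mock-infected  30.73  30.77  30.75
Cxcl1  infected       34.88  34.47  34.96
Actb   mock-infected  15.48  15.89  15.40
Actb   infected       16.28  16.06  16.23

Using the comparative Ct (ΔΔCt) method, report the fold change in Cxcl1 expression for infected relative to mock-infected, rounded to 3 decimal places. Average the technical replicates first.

Mean Ct: Cxcl1 mock-infected 30.750; Cxcl1 infected 34.770; Actb mock-infected 15.590; Actb infected 16.190
ΔCt(mock-infected) = 30.750 − 15.590 = 15.160
ΔCt(infected) = 34.770 − 16.190 = 18.580
ΔΔCt = 18.580 − 15.160 = 3.420
Fold change = 2^(−3.420) = 0.0934

0.093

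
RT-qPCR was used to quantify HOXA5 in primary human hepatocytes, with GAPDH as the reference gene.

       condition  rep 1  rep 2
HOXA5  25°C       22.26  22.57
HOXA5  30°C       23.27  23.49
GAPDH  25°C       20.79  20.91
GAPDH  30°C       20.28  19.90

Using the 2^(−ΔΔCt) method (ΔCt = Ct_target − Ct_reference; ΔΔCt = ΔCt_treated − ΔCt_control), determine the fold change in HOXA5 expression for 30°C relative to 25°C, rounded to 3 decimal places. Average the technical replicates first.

Mean Ct: HOXA5 25°C 22.415; HOXA5 30°C 23.380; GAPDH 25°C 20.850; GAPDH 30°C 20.090
ΔCt(25°C) = 22.415 − 20.850 = 1.565
ΔCt(30°C) = 23.380 − 20.090 = 3.290
ΔΔCt = 3.290 − 1.565 = 1.725
Fold change = 2^(−1.725) = 0.3025

0.302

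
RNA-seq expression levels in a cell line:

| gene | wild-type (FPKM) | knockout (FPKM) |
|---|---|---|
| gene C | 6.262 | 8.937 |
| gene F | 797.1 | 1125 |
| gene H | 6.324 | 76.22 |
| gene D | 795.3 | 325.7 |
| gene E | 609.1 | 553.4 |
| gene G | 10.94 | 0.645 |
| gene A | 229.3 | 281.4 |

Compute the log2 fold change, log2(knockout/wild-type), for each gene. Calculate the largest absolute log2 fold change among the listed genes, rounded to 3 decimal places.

log2(8.937/6.262) = 0.513  (gene C)
log2(1125/797.1) = 0.497  (gene F)
log2(76.22/6.324) = 3.591  (gene H)
log2(325.7/795.3) = -1.288  (gene D)
log2(553.4/609.1) = -0.138  (gene E)
log2(0.645/10.94) = -4.084  (gene G)
log2(281.4/229.3) = 0.295  (gene A)
The largest magnitude belongs to gene G.

4.084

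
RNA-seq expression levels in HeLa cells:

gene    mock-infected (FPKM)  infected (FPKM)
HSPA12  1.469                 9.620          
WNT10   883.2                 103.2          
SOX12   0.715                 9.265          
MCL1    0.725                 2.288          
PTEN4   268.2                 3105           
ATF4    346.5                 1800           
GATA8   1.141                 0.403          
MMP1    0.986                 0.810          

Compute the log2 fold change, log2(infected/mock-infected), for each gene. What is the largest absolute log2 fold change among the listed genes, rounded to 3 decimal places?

log2(9.620/1.469) = 2.711  (HSPA12)
log2(103.2/883.2) = -3.097  (WNT10)
log2(9.265/0.715) = 3.696  (SOX12)
log2(2.288/0.725) = 1.658  (MCL1)
log2(3105/268.2) = 3.533  (PTEN4)
log2(1800/346.5) = 2.377  (ATF4)
log2(0.403/1.141) = -1.501  (GATA8)
log2(0.810/0.986) = -0.284  (MMP1)
The largest magnitude belongs to SOX12.

3.696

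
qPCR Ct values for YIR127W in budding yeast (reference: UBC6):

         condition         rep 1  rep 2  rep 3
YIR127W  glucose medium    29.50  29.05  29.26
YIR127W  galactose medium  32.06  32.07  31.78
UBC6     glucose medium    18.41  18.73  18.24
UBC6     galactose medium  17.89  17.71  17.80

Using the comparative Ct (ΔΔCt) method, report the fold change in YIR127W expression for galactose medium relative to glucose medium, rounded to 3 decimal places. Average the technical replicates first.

0.097

Mean Ct: YIR127W glucose medium 29.270; YIR127W galactose medium 31.970; UBC6 glucose medium 18.460; UBC6 galactose medium 17.800
ΔCt(glucose medium) = 29.270 − 18.460 = 10.810
ΔCt(galactose medium) = 31.970 − 17.800 = 14.170
ΔΔCt = 14.170 − 10.810 = 3.360
Fold change = 2^(−3.360) = 0.0974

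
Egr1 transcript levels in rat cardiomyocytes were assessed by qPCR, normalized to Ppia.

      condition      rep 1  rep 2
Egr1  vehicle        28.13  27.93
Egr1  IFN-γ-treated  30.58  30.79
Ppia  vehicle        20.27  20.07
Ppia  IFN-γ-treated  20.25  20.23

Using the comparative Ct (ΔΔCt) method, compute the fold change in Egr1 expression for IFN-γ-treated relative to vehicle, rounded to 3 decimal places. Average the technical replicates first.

Mean Ct: Egr1 vehicle 28.030; Egr1 IFN-γ-treated 30.685; Ppia vehicle 20.170; Ppia IFN-γ-treated 20.240
ΔCt(vehicle) = 28.030 − 20.170 = 7.860
ΔCt(IFN-γ-treated) = 30.685 − 20.240 = 10.445
ΔΔCt = 10.445 − 7.860 = 2.585
Fold change = 2^(−2.585) = 0.1667

0.167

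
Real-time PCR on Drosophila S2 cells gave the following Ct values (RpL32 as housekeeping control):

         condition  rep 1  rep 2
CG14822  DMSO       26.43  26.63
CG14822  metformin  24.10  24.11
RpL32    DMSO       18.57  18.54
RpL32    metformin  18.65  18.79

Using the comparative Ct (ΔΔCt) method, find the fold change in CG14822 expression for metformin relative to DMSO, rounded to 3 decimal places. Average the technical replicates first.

6.021

Mean Ct: CG14822 DMSO 26.530; CG14822 metformin 24.105; RpL32 DMSO 18.555; RpL32 metformin 18.720
ΔCt(DMSO) = 26.530 − 18.555 = 7.975
ΔCt(metformin) = 24.105 − 18.720 = 5.385
ΔΔCt = 5.385 − 7.975 = -2.590
Fold change = 2^(−(-2.590)) = 2^2.590 = 6.0210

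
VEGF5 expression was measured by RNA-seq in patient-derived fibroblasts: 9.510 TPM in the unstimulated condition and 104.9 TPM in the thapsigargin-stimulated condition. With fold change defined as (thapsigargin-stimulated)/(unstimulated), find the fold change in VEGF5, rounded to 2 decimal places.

11.03

Fold change = 104.9 / 9.510 = 11.030
VEGF5 is upregulated.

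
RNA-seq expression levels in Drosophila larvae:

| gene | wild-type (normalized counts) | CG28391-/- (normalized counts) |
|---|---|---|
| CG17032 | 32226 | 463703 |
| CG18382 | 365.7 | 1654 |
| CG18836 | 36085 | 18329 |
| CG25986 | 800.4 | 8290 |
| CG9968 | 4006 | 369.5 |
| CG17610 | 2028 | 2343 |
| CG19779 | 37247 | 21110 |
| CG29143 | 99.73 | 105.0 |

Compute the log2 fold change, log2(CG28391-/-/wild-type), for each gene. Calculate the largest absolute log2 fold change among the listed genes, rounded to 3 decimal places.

log2(463703/32226) = 3.847  (CG17032)
log2(1654/365.7) = 2.177  (CG18382)
log2(18329/36085) = -0.977  (CG18836)
log2(8290/800.4) = 3.373  (CG25986)
log2(369.5/4006) = -3.439  (CG9968)
log2(2343/2028) = 0.208  (CG17610)
log2(21110/37247) = -0.819  (CG19779)
log2(105.0/99.73) = 0.074  (CG29143)
The largest magnitude belongs to CG17032.

3.847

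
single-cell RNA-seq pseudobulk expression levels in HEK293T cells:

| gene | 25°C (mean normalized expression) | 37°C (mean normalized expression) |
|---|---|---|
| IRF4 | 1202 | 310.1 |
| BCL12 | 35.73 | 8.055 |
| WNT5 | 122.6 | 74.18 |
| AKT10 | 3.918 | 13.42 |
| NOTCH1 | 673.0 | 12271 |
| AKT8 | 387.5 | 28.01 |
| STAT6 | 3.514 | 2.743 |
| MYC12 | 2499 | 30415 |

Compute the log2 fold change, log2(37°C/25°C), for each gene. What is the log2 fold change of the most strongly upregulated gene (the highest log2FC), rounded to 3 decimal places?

log2(310.1/1202) = -1.955  (IRF4)
log2(8.055/35.73) = -2.149  (BCL12)
log2(74.18/122.6) = -0.725  (WNT5)
log2(13.42/3.918) = 1.776  (AKT10)
log2(12271/673.0) = 4.189  (NOTCH1)
log2(28.01/387.5) = -3.790  (AKT8)
log2(2.743/3.514) = -0.357  (STAT6)
log2(30415/2499) = 3.605  (MYC12)
NOTCH1 is most strongly upregulated.

4.189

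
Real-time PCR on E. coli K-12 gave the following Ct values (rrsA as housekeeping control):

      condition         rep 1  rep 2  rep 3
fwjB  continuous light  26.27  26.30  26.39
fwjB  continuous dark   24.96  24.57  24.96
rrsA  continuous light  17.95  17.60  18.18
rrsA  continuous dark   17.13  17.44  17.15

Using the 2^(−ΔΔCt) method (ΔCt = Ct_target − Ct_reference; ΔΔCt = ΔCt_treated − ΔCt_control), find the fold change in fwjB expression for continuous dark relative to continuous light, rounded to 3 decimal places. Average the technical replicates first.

1.765

Mean Ct: fwjB continuous light 26.320; fwjB continuous dark 24.830; rrsA continuous light 17.910; rrsA continuous dark 17.240
ΔCt(continuous light) = 26.320 − 17.910 = 8.410
ΔCt(continuous dark) = 24.830 − 17.240 = 7.590
ΔΔCt = 7.590 − 8.410 = -0.820
Fold change = 2^(−(-0.820)) = 2^0.820 = 1.7654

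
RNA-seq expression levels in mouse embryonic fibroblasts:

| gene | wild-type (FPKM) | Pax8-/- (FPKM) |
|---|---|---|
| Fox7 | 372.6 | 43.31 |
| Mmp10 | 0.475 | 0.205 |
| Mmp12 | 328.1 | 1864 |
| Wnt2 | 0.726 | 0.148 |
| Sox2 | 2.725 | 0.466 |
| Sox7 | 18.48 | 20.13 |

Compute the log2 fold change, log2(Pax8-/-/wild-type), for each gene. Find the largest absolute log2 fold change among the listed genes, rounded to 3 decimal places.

3.105

log2(43.31/372.6) = -3.105  (Fox7)
log2(0.205/0.475) = -1.212  (Mmp10)
log2(1864/328.1) = 2.506  (Mmp12)
log2(0.148/0.726) = -2.294  (Wnt2)
log2(0.466/2.725) = -2.548  (Sox2)
log2(20.13/18.48) = 0.123  (Sox7)
The largest magnitude belongs to Fox7.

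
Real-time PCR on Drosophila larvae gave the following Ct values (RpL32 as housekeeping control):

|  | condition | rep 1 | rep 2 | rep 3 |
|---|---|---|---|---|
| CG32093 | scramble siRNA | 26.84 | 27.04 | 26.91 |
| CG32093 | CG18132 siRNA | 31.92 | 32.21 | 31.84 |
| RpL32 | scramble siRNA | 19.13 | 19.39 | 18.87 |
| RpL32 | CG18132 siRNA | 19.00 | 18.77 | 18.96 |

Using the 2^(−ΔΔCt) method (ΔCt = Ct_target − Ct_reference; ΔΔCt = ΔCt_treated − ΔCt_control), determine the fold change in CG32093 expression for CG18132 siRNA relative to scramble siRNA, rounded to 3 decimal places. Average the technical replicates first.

Mean Ct: CG32093 scramble siRNA 26.930; CG32093 CG18132 siRNA 31.990; RpL32 scramble siRNA 19.130; RpL32 CG18132 siRNA 18.910
ΔCt(scramble siRNA) = 26.930 − 19.130 = 7.800
ΔCt(CG18132 siRNA) = 31.990 − 18.910 = 13.080
ΔΔCt = 13.080 − 7.800 = 5.280
Fold change = 2^(−5.280) = 0.0257

0.026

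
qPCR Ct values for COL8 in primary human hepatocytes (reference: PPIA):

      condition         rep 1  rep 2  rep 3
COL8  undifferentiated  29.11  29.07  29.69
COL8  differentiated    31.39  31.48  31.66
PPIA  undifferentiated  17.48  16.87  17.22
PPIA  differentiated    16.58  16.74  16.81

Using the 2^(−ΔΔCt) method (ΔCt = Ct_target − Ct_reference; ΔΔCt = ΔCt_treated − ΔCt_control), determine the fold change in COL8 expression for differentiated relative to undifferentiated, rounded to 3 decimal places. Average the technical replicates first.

0.154

Mean Ct: COL8 undifferentiated 29.290; COL8 differentiated 31.510; PPIA undifferentiated 17.190; PPIA differentiated 16.710
ΔCt(undifferentiated) = 29.290 − 17.190 = 12.100
ΔCt(differentiated) = 31.510 − 16.710 = 14.800
ΔΔCt = 14.800 − 12.100 = 2.700
Fold change = 2^(−2.700) = 0.1539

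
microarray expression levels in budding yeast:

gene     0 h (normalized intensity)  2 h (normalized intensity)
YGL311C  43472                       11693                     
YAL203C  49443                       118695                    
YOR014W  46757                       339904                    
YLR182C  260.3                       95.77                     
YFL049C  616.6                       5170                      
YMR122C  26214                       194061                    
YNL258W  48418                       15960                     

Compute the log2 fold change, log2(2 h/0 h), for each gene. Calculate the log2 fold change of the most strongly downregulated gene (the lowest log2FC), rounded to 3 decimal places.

-1.894

log2(11693/43472) = -1.894  (YGL311C)
log2(118695/49443) = 1.263  (YAL203C)
log2(339904/46757) = 2.862  (YOR014W)
log2(95.77/260.3) = -1.443  (YLR182C)
log2(5170/616.6) = 3.068  (YFL049C)
log2(194061/26214) = 2.888  (YMR122C)
log2(15960/48418) = -1.601  (YNL258W)
YGL311C is most strongly downregulated.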